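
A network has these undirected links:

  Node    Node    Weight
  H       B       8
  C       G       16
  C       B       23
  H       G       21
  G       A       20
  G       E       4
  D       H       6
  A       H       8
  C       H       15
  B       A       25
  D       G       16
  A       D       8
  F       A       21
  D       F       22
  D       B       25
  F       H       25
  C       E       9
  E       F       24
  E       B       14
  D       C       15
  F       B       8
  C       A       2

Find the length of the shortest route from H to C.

Running Dijkstra from H:
H: 0
D: 6  (via H)
A: 8  (via H)
B: 8  (via H)
C: 10  (via A)
Shortest route: H → A → C = 10.

10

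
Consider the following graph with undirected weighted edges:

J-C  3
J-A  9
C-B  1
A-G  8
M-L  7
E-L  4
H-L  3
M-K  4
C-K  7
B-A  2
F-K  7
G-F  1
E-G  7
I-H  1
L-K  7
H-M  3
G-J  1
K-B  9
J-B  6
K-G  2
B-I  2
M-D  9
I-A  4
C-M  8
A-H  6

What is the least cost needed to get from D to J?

16

Running Dijkstra from D:
D: 0
M: 9  (via D)
H: 12  (via M)
I: 13  (via H)
K: 13  (via M)
B: 15  (via I)
G: 15  (via K)
L: 15  (via H)
C: 16  (via B)
F: 16  (via G)
J: 16  (via G)
Shortest route: D → M → K → G → J = 16.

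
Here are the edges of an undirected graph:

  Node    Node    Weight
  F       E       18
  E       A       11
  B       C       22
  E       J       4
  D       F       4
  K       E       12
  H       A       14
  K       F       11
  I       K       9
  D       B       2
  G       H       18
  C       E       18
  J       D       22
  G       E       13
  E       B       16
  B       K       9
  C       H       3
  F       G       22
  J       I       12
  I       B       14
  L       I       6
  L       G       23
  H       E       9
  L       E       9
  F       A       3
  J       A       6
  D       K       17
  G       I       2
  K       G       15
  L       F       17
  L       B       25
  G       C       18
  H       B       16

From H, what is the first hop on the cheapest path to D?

Compare a few routes:
H–A–F–D: 14+3+4 = 21
H–E–J–A–F–D: 9+4+6+3+4 = 26
H–B–D: 16+2 = 18
H–C–B–D: 3+22+2 = 27
The minimum is 18 via H–B–D.
So from H the first move is to B.

B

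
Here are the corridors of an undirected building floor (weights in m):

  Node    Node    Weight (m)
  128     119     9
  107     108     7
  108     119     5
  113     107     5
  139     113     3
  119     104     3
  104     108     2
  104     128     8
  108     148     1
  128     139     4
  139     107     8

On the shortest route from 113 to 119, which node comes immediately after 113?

139

Enumerating some paths:
113 - 139 - 128 - 104 - 119: 3+4+8+3 = 18
113 - 107 - 108 - 119: 5+7+5 = 17
113 - 107 - 108 - 104 - 119: 5+7+2+3 = 17
113 - 139 - 128 - 119: 3+4+9 = 16
The minimum is 16 m via 113 - 139 - 128 - 119.
So from 113 the first move is to 139.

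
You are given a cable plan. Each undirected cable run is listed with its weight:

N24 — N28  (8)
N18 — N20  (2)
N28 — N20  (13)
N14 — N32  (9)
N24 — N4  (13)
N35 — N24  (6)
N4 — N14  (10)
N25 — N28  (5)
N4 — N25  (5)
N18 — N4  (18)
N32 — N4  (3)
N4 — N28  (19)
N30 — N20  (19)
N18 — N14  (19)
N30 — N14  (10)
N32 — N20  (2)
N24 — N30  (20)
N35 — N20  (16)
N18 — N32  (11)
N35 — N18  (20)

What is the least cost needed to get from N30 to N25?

Compare a few routes:
N30–N14–N32–N4–N25: 10+9+3+5 = 27
N30–N14–N4–N25: 10+10+5 = 25
The minimum is 25 via N30–N14–N4–N25.

25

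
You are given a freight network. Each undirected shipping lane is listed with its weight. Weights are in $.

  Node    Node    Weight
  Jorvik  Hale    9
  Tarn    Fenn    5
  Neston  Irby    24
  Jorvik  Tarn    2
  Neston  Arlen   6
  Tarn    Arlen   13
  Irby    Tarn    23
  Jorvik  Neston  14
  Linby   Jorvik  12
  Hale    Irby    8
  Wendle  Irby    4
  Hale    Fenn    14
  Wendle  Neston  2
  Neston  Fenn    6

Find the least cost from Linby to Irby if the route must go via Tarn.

$31

Best Linby to Tarn: Linby → Jorvik → Tarn costing 14
Best Tarn to Irby: Tarn → Fenn → Neston → Wendle → Irby costing 17
Total via Tarn: 14 + 17 = $31.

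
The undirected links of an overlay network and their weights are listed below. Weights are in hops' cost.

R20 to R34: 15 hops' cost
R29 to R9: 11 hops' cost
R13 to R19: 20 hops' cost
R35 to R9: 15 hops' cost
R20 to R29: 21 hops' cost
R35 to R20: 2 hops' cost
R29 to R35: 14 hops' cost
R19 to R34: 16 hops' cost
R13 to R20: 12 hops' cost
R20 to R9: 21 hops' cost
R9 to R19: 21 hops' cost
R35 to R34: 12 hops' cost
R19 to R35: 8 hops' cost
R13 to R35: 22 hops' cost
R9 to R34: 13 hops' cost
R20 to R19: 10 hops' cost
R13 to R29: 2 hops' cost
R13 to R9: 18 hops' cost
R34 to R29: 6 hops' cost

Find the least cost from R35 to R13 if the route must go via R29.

Shortest R35→R29: R35–R29 = 14
Shortest R29→R13: R29–R13 = 2
Total via R29: 14 + 2 = 16 hops' cost.

16 hops' cost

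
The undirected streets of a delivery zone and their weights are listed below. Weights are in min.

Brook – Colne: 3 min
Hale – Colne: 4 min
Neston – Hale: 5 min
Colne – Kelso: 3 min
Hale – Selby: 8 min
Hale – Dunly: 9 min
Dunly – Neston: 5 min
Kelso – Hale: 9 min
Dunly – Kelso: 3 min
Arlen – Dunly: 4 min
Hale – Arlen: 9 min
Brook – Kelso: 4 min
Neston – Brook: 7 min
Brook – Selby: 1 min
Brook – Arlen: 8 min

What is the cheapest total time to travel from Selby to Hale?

8 min

Compare a few routes:
Selby - Brook - Kelso - Colne - Hale: 1+4+3+4 = 12
Selby - Brook - Neston - Hale: 1+7+5 = 13
Selby - Hale: 8 = 8
Cheapest is Selby - Hale at 8 min.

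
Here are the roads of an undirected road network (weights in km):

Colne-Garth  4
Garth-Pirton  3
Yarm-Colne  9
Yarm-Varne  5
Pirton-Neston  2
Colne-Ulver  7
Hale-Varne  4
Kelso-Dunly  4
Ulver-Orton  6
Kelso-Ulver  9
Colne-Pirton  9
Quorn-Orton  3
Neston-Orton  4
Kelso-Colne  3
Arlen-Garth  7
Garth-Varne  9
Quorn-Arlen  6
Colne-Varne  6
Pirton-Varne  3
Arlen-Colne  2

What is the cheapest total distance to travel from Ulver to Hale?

17 km

Shortest distances from Ulver:
Ulver: 0
Orton: 6  (via Ulver)
Colne: 7  (via Ulver)
Kelso: 9  (via Ulver)
Arlen: 9  (via Colne)
Quorn: 9  (via Orton)
Neston: 10  (via Orton)
Garth: 11  (via Colne)
Pirton: 12  (via Neston)
Dunly: 13  (via Kelso)
Varne: 13  (via Colne)
Yarm: 16  (via Colne)
Hale: 17  (via Varne)
Shortest route: Ulver–Colne–Varne–Hale = 17 km.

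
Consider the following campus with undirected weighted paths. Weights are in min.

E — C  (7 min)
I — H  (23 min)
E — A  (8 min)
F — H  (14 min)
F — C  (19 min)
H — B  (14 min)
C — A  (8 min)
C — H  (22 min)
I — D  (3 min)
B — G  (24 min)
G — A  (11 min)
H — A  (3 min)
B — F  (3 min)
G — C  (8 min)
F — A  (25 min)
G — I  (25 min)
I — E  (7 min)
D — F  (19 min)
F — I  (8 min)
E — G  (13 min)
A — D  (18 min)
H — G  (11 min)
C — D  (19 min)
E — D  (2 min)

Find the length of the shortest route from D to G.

Running Dijkstra from D:
D: 0
E: 2  (via D)
I: 3  (via D)
C: 9  (via E)
A: 10  (via E)
F: 11  (via I)
H: 13  (via A)
B: 14  (via F)
G: 15  (via E)
Shortest route: D–E–G = 15 min.

15 min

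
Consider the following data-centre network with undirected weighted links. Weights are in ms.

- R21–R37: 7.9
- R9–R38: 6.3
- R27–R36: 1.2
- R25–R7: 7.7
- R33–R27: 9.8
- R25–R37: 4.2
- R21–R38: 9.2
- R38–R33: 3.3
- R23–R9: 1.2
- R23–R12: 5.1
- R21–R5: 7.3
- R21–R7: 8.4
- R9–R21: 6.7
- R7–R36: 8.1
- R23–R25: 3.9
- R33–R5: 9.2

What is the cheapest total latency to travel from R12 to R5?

20.3 ms

Settle nodes by increasing distance from R12:
R12: 0
R23: 5.1  (via R12)
R9: 6.3  (via R23)
R25: 9  (via R23)
R38: 12.6  (via R9)
R21: 13  (via R9)
R37: 13.2  (via R25)
R33: 15.9  (via R38)
R7: 16.7  (via R25)
R5: 20.3  (via R21)
Shortest route: R12 → R23 → R9 → R21 → R5 = 20.3 ms.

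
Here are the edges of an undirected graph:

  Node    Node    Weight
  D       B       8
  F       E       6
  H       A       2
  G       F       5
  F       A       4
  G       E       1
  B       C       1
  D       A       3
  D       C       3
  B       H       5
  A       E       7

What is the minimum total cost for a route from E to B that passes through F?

Shortest E→F: E–F = 6
Best F to B: F–A–H–B costing 11
Total via F: 6 + 11 = 17.

17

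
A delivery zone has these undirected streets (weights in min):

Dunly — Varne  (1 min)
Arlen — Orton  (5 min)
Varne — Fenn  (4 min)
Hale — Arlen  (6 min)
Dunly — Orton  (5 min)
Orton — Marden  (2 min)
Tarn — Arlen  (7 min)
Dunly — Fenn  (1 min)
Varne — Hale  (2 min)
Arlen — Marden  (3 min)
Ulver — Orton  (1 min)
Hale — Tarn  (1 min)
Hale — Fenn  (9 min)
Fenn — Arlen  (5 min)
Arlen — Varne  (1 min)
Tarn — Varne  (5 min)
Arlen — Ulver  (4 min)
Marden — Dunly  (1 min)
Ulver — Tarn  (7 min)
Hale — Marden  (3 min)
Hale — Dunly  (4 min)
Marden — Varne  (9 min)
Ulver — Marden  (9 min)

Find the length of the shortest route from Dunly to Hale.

Candidate routes:
Dunly - Marden - Hale: 1+3 = 4
Dunly - Varne - Hale: 1+2 = 3
Dunly - Marden - Arlen - Varne - Hale: 1+3+1+2 = 7
Dunly - Hale: 4 = 4
The minimum is 3 min via Dunly - Varne - Hale.

3 min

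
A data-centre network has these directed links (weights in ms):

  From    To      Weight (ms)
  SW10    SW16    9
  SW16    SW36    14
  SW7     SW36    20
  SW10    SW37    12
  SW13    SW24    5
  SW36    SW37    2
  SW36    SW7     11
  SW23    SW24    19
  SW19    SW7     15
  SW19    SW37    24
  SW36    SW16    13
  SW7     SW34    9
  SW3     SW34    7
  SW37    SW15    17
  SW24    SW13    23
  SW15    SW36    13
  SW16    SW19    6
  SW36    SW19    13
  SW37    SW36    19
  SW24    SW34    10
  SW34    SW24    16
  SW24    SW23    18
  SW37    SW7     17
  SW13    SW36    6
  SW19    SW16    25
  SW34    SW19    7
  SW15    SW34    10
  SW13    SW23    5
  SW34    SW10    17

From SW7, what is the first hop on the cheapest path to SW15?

Compare a few routes:
SW7–SW36–SW37–SW15: 20+2+17 = 39
SW7–SW34–SW10–SW37–SW15: 9+17+12+17 = 55
SW7–SW34–SW19–SW37–SW15: 9+7+24+17 = 57
SW7–SW34–SW10–SW16–SW36–SW37–SW15: 9+17+9+14+2+17 = 68
The minimum is 39 ms via SW7–SW36–SW37–SW15.
So from SW7 the first move is to SW36.

SW36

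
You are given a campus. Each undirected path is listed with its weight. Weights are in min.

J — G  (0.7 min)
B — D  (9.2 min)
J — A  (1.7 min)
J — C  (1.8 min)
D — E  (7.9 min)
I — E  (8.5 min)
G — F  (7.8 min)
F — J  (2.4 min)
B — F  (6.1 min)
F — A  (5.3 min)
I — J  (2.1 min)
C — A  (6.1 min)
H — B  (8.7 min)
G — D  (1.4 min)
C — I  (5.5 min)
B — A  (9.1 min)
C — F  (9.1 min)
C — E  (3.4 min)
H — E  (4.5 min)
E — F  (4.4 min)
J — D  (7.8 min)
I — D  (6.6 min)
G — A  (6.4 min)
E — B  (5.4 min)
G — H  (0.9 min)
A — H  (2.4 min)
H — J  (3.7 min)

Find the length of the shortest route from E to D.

6.8 min

Running Dijkstra from E:
E: 0
C: 3.4  (via E)
F: 4.4  (via E)
H: 4.5  (via E)
J: 5.2  (via C)
B: 5.4  (via E)
G: 5.4  (via H)
D: 6.8  (via G)
Shortest route: E → H → G → D = 6.8 min.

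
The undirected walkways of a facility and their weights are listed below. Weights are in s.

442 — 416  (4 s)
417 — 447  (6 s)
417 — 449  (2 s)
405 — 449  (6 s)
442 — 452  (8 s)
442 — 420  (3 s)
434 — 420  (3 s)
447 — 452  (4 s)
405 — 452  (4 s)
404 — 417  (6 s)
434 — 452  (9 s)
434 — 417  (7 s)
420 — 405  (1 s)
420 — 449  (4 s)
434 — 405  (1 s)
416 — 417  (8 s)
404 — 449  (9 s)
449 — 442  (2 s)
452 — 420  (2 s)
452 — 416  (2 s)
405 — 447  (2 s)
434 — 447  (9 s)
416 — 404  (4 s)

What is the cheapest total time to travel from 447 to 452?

Shortest distances from 447:
447: 0
405: 2  (via 447)
420: 3  (via 405)
434: 3  (via 405)
452: 4  (via 447)
Shortest route: 447 → 452 = 4 s.

4 s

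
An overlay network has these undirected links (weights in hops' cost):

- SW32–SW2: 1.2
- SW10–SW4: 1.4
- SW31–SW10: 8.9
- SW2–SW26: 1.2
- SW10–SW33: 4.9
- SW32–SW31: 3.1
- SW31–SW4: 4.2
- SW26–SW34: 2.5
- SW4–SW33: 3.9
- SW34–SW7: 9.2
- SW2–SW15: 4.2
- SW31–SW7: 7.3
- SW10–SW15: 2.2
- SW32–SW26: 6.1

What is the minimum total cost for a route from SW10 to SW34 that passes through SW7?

22.1 hops' cost

Shortest SW10→SW7: SW10–SW4–SW31–SW7 = 12.9
Shortest SW7→SW34: SW7–SW34 = 9.2
Total via SW7: 12.9 + 9.2 = 22.1 hops' cost.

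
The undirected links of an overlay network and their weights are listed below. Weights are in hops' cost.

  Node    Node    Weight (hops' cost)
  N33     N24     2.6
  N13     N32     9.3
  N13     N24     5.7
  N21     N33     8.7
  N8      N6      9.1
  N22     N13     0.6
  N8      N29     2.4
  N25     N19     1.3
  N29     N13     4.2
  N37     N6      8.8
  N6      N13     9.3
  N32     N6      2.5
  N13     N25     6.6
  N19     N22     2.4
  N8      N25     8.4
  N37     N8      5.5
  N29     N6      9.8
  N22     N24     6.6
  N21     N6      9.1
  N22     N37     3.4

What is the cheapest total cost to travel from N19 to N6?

12.3 hops' cost

Settle nodes by increasing distance from N19:
N19: 0
N25: 1.3  (via N19)
N22: 2.4  (via N19)
N13: 3  (via N22)
N37: 5.8  (via N22)
N29: 7.2  (via N13)
N24: 8.7  (via N13)
N8: 9.6  (via N29)
N33: 11.3  (via N24)
N6: 12.3  (via N13)
Shortest route: N19 → N22 → N13 → N6 = 12.3 hops' cost.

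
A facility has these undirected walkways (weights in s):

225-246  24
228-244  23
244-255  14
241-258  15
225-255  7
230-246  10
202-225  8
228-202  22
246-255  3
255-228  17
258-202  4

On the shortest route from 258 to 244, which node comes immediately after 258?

202

Compare a few routes:
258 → 202 → 228 → 244: 4+22+23 = 49
258 → 202 → 225 → 255 → 244: 4+8+7+14 = 33
Cheapest is 258 → 202 → 225 → 255 → 244 at 33 s.
So from 258 the first move is to 202.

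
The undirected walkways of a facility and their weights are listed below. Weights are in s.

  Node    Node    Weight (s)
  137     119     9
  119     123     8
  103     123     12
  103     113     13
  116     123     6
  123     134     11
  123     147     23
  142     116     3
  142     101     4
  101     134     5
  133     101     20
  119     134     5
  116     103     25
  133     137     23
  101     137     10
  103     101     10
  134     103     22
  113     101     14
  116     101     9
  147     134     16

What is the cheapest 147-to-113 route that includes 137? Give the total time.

54 s

Best 147 to 137: 147–134–119–137 costing 30
Shortest 137→113: 137–101–113 = 24
Total via 137: 30 + 24 = 54 s.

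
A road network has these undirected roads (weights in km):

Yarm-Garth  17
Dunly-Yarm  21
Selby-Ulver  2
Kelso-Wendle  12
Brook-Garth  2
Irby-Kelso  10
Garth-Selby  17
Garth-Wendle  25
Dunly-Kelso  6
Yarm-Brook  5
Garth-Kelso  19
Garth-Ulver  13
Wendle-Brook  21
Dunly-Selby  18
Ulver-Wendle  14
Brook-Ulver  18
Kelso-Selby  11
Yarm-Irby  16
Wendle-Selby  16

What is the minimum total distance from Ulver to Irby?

23 km

Enumerating some paths:
Ulver - Selby - Kelso - Irby: 2+11+10 = 23
Ulver - Selby - Dunly - Kelso - Irby: 2+18+6+10 = 36
Ulver - Wendle - Kelso - Irby: 14+12+10 = 36
Ulver - Garth - Brook - Yarm - Irby: 13+2+5+16 = 36
Cheapest is Ulver - Selby - Kelso - Irby at 23 km.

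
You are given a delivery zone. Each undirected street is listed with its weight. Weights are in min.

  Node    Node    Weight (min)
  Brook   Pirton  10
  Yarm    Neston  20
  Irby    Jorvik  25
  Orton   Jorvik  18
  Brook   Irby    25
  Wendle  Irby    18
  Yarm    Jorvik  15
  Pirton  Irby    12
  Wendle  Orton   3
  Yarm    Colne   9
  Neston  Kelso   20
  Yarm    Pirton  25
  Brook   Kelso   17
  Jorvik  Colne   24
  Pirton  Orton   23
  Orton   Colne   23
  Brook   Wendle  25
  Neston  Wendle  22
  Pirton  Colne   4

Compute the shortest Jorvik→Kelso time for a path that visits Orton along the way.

63 min

Shortest Jorvik→Orton: Jorvik–Orton = 18
Best Orton to Kelso: Orton–Wendle–Neston–Kelso costing 45
Total via Orton: 18 + 45 = 63 min.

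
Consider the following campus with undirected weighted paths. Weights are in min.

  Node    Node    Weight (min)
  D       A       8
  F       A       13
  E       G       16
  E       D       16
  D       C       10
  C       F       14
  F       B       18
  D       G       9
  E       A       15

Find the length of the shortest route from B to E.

46 min

Settle nodes by increasing distance from B:
B: 0
F: 18  (via B)
A: 31  (via F)
C: 32  (via F)
D: 39  (via A)
E: 46  (via A)
Shortest route: B–F–A–E = 46 min.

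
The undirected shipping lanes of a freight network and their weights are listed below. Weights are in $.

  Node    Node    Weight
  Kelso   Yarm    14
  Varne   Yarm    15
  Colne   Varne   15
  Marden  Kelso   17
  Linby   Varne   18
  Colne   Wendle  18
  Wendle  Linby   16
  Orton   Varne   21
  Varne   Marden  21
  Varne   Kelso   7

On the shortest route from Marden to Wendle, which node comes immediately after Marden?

Enumerating some paths:
Marden → Varne → Colne → Wendle: 21+15+18 = 54
Marden → Varne → Linby → Wendle: 21+18+16 = 55
Cheapest is Marden → Varne → Colne → Wendle at $54.
So from Marden the first move is to Varne.

Varne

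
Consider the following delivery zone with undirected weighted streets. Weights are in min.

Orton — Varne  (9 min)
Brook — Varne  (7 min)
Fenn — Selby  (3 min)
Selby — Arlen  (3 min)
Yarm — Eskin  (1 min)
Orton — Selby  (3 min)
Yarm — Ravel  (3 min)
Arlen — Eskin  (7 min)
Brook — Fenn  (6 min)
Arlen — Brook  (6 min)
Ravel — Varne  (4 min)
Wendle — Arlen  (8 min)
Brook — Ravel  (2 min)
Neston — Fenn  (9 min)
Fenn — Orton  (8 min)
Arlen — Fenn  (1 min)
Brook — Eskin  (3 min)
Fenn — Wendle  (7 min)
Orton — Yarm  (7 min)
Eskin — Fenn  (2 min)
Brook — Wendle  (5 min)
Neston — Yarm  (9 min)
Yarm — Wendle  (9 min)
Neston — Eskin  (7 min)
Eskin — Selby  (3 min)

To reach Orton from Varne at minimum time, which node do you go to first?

Orton

Compare a few routes:
Varne - Orton: 9 = 9
Varne - Ravel - Yarm - Orton: 4+3+7 = 14
Cheapest is Varne - Orton at 9 min.
So from Varne the first move is to Orton.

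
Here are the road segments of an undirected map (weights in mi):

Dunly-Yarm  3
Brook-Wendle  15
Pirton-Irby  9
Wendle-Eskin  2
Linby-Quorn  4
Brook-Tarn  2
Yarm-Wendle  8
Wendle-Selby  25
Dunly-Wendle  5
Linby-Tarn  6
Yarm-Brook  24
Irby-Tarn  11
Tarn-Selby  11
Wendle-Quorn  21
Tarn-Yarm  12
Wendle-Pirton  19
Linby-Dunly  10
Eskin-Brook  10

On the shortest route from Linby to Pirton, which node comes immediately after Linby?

Tarn

Candidate routes:
Linby → Tarn → Irby → Pirton: 6+11+9 = 26
Linby → Dunly → Wendle → Pirton: 10+5+19 = 34
Linby → Tarn → Brook → Eskin → Wendle → Pirton: 6+2+10+2+19 = 39
The minimum is 26 mi via Linby → Tarn → Irby → Pirton.
So from Linby the first move is to Tarn.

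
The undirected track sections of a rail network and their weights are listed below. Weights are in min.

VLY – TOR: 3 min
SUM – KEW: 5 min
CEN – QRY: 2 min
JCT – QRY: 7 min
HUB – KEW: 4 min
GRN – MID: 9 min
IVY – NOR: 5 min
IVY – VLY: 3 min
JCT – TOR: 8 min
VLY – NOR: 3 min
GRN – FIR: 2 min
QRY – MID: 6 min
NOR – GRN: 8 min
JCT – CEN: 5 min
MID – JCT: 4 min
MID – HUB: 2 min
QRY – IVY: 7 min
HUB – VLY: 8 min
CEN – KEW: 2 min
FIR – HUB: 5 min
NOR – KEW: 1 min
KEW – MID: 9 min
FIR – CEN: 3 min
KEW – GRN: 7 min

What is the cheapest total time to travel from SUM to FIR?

Candidate routes:
SUM–KEW–HUB–FIR: 5+4+5 = 14
SUM–KEW–CEN–FIR: 5+2+3 = 10
SUM–KEW–GRN–FIR: 5+7+2 = 14
SUM–KEW–NOR–GRN–FIR: 5+1+8+2 = 16
Cheapest is SUM–KEW–CEN–FIR at 10 min.

10 min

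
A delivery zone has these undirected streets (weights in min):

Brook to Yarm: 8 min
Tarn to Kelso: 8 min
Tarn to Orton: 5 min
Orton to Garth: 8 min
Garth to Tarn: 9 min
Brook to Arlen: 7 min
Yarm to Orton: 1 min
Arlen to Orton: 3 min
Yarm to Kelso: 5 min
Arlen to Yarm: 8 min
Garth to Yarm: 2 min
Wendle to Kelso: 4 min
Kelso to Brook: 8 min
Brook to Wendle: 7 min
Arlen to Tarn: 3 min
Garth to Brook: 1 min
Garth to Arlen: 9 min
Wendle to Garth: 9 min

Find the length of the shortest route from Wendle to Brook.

7 min

Settle nodes by increasing distance from Wendle:
Wendle: 0
Kelso: 4  (via Wendle)
Brook: 7  (via Wendle)
Shortest route: Wendle → Brook = 7 min.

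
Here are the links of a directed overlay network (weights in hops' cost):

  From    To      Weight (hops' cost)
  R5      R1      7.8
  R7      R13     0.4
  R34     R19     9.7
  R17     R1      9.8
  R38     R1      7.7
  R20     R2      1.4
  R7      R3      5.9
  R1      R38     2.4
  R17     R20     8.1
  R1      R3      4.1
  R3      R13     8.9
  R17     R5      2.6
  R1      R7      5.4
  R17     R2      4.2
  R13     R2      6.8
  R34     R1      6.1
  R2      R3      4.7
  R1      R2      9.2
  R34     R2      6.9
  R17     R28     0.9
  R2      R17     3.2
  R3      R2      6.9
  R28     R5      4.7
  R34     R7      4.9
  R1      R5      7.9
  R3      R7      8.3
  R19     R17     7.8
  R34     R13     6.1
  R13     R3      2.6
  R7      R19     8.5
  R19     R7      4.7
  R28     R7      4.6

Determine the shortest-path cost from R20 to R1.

14.4 hops' cost

Compare a few routes:
R20 - R2 - R17 - R5 - R1: 1.4+3.2+2.6+7.8 = 15
R20 - R2 - R17 - R1: 1.4+3.2+9.8 = 14.4
The minimum is 14.4 hops' cost via R20 - R2 - R17 - R1.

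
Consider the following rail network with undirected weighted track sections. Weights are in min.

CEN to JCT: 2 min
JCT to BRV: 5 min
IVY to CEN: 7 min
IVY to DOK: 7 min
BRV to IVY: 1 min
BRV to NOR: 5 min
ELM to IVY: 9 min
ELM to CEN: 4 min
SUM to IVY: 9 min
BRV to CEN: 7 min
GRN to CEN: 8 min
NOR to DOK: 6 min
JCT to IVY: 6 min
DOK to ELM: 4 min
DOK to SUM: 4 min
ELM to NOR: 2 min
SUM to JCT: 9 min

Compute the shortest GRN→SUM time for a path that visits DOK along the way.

20 min

Shortest GRN→DOK: GRN → CEN → ELM → DOK = 16
Best DOK to SUM: DOK → SUM costing 4
Total via DOK: 16 + 4 = 20 min.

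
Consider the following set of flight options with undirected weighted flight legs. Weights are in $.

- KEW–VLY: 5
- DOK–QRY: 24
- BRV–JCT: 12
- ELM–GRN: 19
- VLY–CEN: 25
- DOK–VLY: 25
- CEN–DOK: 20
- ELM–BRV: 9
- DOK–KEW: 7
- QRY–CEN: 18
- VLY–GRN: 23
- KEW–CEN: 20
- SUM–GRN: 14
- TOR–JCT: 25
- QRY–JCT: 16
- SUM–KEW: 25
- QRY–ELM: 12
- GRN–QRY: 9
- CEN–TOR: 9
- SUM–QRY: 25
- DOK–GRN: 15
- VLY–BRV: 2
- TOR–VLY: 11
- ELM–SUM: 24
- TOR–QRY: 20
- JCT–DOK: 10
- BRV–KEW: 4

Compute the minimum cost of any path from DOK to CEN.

$20

Compare a few routes:
DOK → KEW → VLY → TOR → CEN: 7+5+11+9 = 32
DOK → KEW → CEN: 7+20 = 27
DOK → KEW → BRV → VLY → TOR → CEN: 7+4+2+11+9 = 33
DOK → CEN: 20 = 20
Cheapest is DOK → CEN at $20.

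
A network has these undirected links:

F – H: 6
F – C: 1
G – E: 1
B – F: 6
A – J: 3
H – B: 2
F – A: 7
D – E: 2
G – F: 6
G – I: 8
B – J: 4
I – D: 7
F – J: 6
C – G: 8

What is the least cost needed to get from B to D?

15

Candidate routes:
B–H–F–G–E–D: 2+6+6+1+2 = 17
B–F–C–G–E–D: 6+1+8+1+2 = 18
B–F–G–E–D: 6+6+1+2 = 15
The minimum is 15 via B–F–G–E–D.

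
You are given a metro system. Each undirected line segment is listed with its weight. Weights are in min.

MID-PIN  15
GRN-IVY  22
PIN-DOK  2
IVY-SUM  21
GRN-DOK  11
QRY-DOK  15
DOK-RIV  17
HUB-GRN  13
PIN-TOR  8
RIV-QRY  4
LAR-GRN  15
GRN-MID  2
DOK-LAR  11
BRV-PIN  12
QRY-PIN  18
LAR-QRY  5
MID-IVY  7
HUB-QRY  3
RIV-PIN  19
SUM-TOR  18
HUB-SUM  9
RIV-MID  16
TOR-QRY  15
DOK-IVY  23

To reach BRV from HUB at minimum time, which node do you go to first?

Candidate routes:
HUB → QRY → LAR → DOK → PIN → BRV: 3+5+11+2+12 = 33
HUB → QRY → DOK → PIN → BRV: 3+15+2+12 = 32
The minimum is 32 min via HUB → QRY → DOK → PIN → BRV.
So from HUB the first move is to QRY.

QRY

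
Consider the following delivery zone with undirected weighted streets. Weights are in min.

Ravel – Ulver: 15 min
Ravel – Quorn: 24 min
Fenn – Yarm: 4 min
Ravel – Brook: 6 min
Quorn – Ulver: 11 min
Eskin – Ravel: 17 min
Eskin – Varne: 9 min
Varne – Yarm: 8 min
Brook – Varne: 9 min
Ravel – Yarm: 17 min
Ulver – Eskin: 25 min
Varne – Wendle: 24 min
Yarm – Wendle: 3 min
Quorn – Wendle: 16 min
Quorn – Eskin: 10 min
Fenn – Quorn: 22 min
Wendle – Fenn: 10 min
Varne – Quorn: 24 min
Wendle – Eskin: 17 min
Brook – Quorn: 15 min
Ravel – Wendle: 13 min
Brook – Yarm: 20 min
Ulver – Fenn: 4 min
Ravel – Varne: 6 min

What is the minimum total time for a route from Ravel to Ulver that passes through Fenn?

22 min

Shortest Ravel→Fenn: Ravel–Varne–Yarm–Fenn = 18
Shortest Fenn→Ulver: Fenn–Ulver = 4
Total via Fenn: 18 + 4 = 22 min.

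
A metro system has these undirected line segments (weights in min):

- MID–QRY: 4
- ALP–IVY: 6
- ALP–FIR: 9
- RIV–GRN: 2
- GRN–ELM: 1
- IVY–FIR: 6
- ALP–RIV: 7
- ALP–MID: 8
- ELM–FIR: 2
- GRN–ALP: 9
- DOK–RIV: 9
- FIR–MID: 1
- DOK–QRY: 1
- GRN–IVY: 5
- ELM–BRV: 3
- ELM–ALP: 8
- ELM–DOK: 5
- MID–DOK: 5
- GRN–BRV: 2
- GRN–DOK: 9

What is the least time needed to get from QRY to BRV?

Settle nodes by increasing distance from QRY:
QRY: 0
DOK: 1  (via QRY)
MID: 4  (via QRY)
FIR: 5  (via MID)
ELM: 6  (via DOK)
GRN: 7  (via ELM)
BRV: 9  (via ELM)
Shortest route: QRY–DOK–ELM–BRV = 9 min.

9 min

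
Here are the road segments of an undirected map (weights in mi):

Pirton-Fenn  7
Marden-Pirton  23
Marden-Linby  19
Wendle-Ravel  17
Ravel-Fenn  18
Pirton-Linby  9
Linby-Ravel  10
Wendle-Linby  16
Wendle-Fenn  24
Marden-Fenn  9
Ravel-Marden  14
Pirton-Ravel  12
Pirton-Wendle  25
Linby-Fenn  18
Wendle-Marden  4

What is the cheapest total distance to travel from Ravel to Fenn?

18 mi

Shortest distances from Ravel:
Ravel: 0
Linby: 10  (via Ravel)
Pirton: 12  (via Ravel)
Marden: 14  (via Ravel)
Wendle: 17  (via Ravel)
Fenn: 18  (via Ravel)
Shortest route: Ravel–Fenn = 18 mi.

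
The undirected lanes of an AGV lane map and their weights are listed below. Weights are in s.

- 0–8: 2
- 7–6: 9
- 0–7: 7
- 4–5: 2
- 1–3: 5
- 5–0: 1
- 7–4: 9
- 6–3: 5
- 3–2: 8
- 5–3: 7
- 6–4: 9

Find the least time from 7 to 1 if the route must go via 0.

20 s

Shortest 7→0: 7 → 0 = 7
Best 0 to 1: 0 → 5 → 3 → 1 costing 13
Total via 0: 7 + 13 = 20 s.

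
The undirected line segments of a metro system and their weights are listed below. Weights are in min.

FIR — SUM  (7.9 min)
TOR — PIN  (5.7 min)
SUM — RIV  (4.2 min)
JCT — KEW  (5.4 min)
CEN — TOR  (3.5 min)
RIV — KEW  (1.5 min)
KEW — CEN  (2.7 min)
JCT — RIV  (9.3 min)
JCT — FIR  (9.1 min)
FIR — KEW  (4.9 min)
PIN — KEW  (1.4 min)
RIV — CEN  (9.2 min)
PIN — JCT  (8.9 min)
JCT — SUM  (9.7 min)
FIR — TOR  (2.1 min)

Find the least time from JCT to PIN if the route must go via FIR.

15.4 min

Best JCT to FIR: JCT → FIR costing 9.1
Shortest FIR→PIN: FIR → KEW → PIN = 6.3
Total via FIR: 9.1 + 6.3 = 15.4 min.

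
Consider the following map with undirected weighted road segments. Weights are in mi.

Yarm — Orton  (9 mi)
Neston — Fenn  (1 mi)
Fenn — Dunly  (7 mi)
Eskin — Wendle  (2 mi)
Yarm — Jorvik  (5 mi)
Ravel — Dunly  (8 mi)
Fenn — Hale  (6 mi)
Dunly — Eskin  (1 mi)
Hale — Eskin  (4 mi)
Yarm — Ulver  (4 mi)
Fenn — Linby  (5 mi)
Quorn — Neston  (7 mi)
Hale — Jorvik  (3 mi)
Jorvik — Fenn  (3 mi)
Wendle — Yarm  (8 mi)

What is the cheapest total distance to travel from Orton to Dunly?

20 mi

Settle nodes by increasing distance from Orton:
Orton: 0
Yarm: 9  (via Orton)
Ulver: 13  (via Yarm)
Jorvik: 14  (via Yarm)
Hale: 17  (via Jorvik)
Wendle: 17  (via Yarm)
Fenn: 17  (via Jorvik)
Neston: 18  (via Fenn)
Eskin: 19  (via Wendle)
Dunly: 20  (via Eskin)
Shortest route: Orton–Yarm–Wendle–Eskin–Dunly = 20 mi.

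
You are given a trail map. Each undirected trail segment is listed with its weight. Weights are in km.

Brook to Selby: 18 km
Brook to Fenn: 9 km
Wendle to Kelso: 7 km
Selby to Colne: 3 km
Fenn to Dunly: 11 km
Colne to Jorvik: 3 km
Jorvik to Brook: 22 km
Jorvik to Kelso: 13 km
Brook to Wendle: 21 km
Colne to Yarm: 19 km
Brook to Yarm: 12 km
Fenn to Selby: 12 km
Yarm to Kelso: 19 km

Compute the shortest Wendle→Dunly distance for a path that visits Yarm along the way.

58 km

Best Wendle to Yarm: Wendle–Kelso–Yarm costing 26
Shortest Yarm→Dunly: Yarm–Brook–Fenn–Dunly = 32
Total via Yarm: 26 + 32 = 58 km.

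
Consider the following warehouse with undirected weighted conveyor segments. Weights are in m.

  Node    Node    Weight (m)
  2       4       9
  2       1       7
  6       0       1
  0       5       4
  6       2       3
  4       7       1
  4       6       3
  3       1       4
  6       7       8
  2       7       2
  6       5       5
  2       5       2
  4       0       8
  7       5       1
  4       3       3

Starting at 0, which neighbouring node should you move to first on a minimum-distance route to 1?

6

Enumerating some paths:
0 - 6 - 2 - 1: 1+3+7 = 11
0 - 5 - 2 - 1: 4+2+7 = 13
0 - 5 - 7 - 4 - 3 - 1: 4+1+1+3+4 = 13
Cheapest is 0 - 6 - 2 - 1 at 11 m.
So from 0 the first move is to 6.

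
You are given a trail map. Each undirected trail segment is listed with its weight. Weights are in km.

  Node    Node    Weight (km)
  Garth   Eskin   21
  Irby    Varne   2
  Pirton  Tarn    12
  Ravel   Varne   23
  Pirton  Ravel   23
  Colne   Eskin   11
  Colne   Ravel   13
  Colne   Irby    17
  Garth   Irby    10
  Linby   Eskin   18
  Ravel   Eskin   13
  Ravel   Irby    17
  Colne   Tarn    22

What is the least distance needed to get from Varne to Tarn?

Candidate routes:
Varne - Irby - Colne - Tarn: 2+17+22 = 41
Varne - Irby - Ravel - Pirton - Tarn: 2+17+23+12 = 54
Varne - Irby - Ravel - Colne - Tarn: 2+17+13+22 = 54
The minimum is 41 km via Varne - Irby - Colne - Tarn.

41 km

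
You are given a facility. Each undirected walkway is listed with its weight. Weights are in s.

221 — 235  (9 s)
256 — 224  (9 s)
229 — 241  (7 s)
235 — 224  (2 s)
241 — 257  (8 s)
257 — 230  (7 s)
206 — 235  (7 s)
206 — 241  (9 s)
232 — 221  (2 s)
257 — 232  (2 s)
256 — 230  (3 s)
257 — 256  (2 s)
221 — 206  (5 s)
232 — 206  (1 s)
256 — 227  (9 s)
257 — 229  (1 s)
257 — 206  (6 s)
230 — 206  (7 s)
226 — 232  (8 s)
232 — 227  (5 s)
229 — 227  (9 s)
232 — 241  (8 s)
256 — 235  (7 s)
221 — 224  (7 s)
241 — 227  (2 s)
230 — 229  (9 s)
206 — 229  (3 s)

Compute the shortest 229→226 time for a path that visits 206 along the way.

Shortest 229→206: 229–206 = 3
Best 206 to 226: 206–232–226 costing 9
Total via 206: 3 + 9 = 12 s.

12 s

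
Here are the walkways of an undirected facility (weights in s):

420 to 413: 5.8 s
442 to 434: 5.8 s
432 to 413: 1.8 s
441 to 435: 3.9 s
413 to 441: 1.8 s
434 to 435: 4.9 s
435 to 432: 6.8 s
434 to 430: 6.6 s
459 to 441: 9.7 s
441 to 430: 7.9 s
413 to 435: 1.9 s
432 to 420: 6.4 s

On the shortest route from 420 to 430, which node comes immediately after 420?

413

Enumerating some paths:
420 → 413 → 441 → 430: 5.8+1.8+7.9 = 15.5
420 → 413 → 435 → 441 → 430: 5.8+1.9+3.9+7.9 = 19.5
420 → 413 → 435 → 434 → 430: 5.8+1.9+4.9+6.6 = 19.2
420 → 432 → 413 → 441 → 430: 6.4+1.8+1.8+7.9 = 17.9
Cheapest is 420 → 413 → 441 → 430 at 15.5 s.
So from 420 the first move is to 413.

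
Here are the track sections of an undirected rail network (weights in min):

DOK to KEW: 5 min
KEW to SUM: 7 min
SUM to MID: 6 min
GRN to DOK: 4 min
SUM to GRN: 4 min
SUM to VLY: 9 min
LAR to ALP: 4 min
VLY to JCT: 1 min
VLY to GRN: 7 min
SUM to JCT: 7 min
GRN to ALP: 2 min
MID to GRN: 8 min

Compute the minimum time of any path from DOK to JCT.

12 min

Running Dijkstra from DOK:
DOK: 0
GRN: 4  (via DOK)
KEW: 5  (via DOK)
ALP: 6  (via GRN)
SUM: 8  (via GRN)
LAR: 10  (via ALP)
VLY: 11  (via GRN)
MID: 12  (via GRN)
JCT: 12  (via VLY)
Shortest route: DOK → GRN → VLY → JCT = 12 min.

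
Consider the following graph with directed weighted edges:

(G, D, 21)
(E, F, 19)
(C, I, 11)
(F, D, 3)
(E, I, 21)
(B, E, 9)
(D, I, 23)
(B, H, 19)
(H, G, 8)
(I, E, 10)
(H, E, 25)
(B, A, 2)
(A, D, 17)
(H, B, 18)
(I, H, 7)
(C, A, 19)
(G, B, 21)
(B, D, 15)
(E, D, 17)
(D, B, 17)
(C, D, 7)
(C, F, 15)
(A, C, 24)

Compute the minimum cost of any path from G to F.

49

Compare a few routes:
G → D → B → E → F: 21+17+9+19 = 66
G → B → A → C → F: 21+2+24+15 = 62
G → B → E → F: 21+9+19 = 49
The minimum is 49 via G → B → E → F.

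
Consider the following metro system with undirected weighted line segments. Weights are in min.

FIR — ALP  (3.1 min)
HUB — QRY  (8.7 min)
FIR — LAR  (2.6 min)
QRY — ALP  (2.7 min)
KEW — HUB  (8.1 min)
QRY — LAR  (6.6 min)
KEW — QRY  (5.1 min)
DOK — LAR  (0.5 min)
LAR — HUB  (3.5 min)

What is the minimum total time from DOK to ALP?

6.2 min

Compare a few routes:
DOK–LAR–FIR–ALP: 0.5+2.6+3.1 = 6.2
DOK–LAR–HUB–QRY–ALP: 0.5+3.5+8.7+2.7 = 15.4
DOK–LAR–QRY–ALP: 0.5+6.6+2.7 = 9.8
Cheapest is DOK–LAR–FIR–ALP at 6.2 min.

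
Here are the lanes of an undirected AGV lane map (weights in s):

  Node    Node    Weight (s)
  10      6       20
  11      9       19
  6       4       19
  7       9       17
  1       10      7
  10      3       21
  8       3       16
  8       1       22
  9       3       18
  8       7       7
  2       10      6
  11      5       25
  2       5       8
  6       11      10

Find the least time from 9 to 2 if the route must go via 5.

52 s

Best 9 to 5: 9–11–5 costing 44
Best 5 to 2: 5–2 costing 8
Total via 5: 44 + 8 = 52 s.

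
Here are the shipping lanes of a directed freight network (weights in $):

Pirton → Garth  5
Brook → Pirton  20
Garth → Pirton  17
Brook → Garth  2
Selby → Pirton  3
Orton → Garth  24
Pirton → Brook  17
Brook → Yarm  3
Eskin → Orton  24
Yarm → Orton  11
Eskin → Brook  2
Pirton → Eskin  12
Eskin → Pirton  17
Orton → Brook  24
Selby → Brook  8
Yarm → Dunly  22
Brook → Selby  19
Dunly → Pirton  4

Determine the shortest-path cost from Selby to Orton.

Settle nodes by increasing distance from Selby:
Selby: 0
Pirton: 3  (via Selby)
Garth: 8  (via Pirton)
Brook: 8  (via Selby)
Yarm: 11  (via Brook)
Eskin: 15  (via Pirton)
Orton: 22  (via Yarm)
Shortest route: Selby–Brook–Yarm–Orton = $22.

$22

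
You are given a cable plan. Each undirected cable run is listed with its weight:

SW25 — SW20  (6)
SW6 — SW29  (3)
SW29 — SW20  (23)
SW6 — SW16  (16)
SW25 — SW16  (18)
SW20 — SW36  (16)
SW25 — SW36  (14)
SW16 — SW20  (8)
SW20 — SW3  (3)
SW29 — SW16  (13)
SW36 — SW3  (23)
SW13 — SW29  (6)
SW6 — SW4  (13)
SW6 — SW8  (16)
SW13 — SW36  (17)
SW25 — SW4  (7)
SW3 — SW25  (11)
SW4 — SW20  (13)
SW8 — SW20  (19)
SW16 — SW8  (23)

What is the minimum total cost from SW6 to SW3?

Enumerating some paths:
SW6 - SW4 - SW20 - SW3: 13+13+3 = 29
SW6 - SW29 - SW20 - SW3: 3+23+3 = 29
SW6 - SW16 - SW20 - SW3: 16+8+3 = 27
Cheapest is SW6 - SW16 - SW20 - SW3 at 27.

27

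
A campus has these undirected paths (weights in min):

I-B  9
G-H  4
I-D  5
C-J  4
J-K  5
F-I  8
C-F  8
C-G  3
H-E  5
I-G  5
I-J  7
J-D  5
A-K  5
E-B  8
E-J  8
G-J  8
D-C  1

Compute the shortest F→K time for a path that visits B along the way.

Shortest F→B: F → I → B = 17
Shortest B→K: B → E → J → K = 21
Total via B: 17 + 21 = 38 min.

38 min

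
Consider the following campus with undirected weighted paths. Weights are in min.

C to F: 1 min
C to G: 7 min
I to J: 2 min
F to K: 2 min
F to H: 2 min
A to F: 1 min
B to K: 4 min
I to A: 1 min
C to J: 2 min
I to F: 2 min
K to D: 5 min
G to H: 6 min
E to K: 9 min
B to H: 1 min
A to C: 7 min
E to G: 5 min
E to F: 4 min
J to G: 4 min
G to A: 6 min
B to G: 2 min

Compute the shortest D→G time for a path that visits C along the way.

Shortest D→C: D → K → F → C = 8
Shortest C→G: C → J → G = 6
Total via C: 8 + 6 = 14 min.

14 min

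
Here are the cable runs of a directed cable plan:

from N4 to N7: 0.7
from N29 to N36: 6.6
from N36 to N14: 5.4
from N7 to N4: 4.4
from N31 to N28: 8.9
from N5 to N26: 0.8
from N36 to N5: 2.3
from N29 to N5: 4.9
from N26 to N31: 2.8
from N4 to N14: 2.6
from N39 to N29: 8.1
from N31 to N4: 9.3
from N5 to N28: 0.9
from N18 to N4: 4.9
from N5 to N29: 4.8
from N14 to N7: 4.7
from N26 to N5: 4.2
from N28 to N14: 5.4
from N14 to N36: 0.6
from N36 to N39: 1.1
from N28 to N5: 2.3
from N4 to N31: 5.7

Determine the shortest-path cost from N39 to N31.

16.6

Settle nodes by increasing distance from N39:
N39: 0
N29: 8.1  (via N39)
N5: 13  (via N29)
N26: 13.8  (via N5)
N28: 13.9  (via N5)
N36: 14.7  (via N29)
N31: 16.6  (via N26)
Shortest route: N39–N29–N5–N26–N31 = 16.6.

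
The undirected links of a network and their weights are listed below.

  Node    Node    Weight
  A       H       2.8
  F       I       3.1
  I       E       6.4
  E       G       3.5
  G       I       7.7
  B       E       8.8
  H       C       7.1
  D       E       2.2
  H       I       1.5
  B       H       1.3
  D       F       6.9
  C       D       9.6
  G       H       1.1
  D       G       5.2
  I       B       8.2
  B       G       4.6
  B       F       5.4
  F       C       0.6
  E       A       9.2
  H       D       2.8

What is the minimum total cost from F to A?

7.4

Shortest distances from F:
F: 0
C: 0.6  (via F)
I: 3.1  (via F)
H: 4.6  (via I)
B: 5.4  (via F)
G: 5.7  (via H)
D: 6.9  (via F)
A: 7.4  (via H)
Shortest route: F–I–H–A = 7.4.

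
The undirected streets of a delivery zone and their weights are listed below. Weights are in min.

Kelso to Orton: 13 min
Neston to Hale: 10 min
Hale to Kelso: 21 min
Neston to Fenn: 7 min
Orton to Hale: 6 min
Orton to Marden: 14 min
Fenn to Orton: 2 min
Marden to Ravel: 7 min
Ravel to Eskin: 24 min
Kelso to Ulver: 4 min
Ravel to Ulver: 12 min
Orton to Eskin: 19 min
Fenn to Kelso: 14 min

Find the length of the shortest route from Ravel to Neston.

30 min

Shortest distances from Ravel:
Ravel: 0
Marden: 7  (via Ravel)
Ulver: 12  (via Ravel)
Kelso: 16  (via Ulver)
Orton: 21  (via Marden)
Fenn: 23  (via Orton)
Eskin: 24  (via Ravel)
Hale: 27  (via Orton)
Neston: 30  (via Fenn)
Shortest route: Ravel → Marden → Orton → Fenn → Neston = 30 min.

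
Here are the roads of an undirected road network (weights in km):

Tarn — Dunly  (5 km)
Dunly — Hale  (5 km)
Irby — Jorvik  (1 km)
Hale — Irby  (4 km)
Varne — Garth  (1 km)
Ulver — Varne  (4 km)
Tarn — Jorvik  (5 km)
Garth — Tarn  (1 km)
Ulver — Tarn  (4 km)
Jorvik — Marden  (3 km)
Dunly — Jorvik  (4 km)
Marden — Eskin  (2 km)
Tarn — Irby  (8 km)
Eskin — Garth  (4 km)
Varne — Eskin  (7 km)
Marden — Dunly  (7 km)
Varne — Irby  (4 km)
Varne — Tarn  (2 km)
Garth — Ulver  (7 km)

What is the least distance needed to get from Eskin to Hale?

10 km

Running Dijkstra from Eskin:
Eskin: 0
Marden: 2  (via Eskin)
Garth: 4  (via Eskin)
Jorvik: 5  (via Marden)
Tarn: 5  (via Garth)
Varne: 5  (via Garth)
Irby: 6  (via Jorvik)
Dunly: 9  (via Marden)
Ulver: 9  (via Tarn)
Hale: 10  (via Irby)
Shortest route: Eskin–Marden–Jorvik–Irby–Hale = 10 km.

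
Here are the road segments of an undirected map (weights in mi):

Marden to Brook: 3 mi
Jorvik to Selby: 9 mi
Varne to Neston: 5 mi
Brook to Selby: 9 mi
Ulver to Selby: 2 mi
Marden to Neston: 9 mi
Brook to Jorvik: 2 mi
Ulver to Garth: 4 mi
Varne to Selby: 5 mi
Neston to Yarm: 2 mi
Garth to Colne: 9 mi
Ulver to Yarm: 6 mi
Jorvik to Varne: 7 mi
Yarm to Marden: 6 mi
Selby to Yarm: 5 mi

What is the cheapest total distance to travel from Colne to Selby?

15 mi

Compare a few routes:
Colne–Garth–Ulver–Yarm–Neston–Varne–Selby: 9+4+6+2+5+5 = 31
Colne–Garth–Ulver–Yarm–Marden–Brook–Selby: 9+4+6+6+3+9 = 37
Colne–Garth–Ulver–Yarm–Selby: 9+4+6+5 = 24
Colne–Garth–Ulver–Selby: 9+4+2 = 15
Cheapest is Colne–Garth–Ulver–Selby at 15 mi.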